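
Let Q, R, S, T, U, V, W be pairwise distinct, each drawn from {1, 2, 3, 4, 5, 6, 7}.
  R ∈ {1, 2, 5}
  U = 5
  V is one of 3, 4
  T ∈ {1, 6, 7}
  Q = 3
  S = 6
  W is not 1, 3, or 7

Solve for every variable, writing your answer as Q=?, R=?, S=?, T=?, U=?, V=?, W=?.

Q=3, R=1, S=6, T=7, U=5, V=4, W=2

Q must be 3 (only option left). Strike 3 from V.
S has just one choice, so S = 6. Strike 6 from T, W.
That leaves U = 5. Remove 5 from R, W.
V has just one choice, so V = 4. Strike 4 from W.
That leaves W = 2. So R can't be 2.
R's domain is down to {1}, so R = 1. Eliminate 1 elsewhere: T.
That leaves T = 7.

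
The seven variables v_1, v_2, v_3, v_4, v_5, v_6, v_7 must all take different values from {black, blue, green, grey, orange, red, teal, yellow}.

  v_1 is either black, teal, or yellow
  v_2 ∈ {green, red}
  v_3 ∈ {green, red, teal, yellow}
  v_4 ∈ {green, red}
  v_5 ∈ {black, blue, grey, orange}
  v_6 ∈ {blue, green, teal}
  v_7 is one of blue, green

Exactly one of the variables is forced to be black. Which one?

v_1

v_2 and v_4 between them cover only {green, red} — a naked pair. Remove those values from v_3, v_6, v_7.
v_7's domain is down to {blue}, so v_7 = blue. Eliminate blue elsewhere: v_5, v_6.
That leaves v_6 = teal. Strike teal from v_1, v_3.
v_3 has just one choice, so v_3 = yellow. Strike yellow from v_1.
So black goes to v_1.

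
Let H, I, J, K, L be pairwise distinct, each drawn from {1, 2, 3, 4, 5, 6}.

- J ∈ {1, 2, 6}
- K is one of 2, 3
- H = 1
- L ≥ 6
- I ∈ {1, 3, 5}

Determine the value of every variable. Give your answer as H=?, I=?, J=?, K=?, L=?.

H's domain is down to {1}, so H = 1. Strike 1 from I, J.
L has just one choice, so L = 6. So J can't be 6.
J has just one choice, so J = 2. Strike 2 from K.
K's domain is down to {3}, so K = 3. So I can't be 3.
I has just one choice, so I = 5.

H=1, I=5, J=2, K=3, L=6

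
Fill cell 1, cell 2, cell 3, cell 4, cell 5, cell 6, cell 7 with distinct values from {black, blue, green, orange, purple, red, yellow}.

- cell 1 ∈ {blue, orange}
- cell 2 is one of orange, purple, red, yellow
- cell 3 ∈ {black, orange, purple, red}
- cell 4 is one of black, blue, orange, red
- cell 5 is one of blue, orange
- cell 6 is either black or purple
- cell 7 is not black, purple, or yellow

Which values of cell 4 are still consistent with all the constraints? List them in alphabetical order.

Among the 7 variables, green fits only cell 7 (and all 7 values in {black, blue, green, orange, purple, red, yellow} must be used), so cell 7 = green.
Among the 6 still-open variables, yellow fits only cell 2 (and all 6 values in {black, blue, orange, purple, red, yellow} must be used), so cell 2 = yellow.
The 2 variables cell 1 and cell 5 are confined to {blue, orange}, which locks those values in; drop them from cell 3, cell 4.
No further eliminations apply; cell 4 can still be any of black, red.

black, red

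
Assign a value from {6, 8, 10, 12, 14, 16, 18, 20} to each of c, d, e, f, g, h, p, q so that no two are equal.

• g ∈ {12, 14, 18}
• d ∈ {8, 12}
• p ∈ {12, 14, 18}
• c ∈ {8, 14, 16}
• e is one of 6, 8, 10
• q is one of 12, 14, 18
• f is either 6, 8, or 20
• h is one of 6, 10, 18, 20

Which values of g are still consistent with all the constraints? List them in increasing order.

Among the 8 variables, 16 fits only c (and all 8 values in {6, 8, 10, 12, 14, 16, 18, 20} must be used), so c = 16.
g, p, q share exactly the 3 values {12, 14, 18}; by pigeonhole those values go to them, so strike 12, 14, 18 from d, h.
d must be 8 (only option left). Strike 8 from e, f.
No further eliminations apply; g can still be any of 12, 14, 18.

12, 14, 18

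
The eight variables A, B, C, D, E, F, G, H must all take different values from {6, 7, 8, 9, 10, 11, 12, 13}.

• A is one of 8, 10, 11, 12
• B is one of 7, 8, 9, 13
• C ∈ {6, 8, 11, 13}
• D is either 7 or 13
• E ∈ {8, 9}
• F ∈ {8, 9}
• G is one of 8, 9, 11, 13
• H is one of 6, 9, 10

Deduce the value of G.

The 8 variables draw from only 8 values {6, 7, 8, 9, 10, 11, 12, 13}, so each is used; only A can be 12, hence A = 12.
Among the 7 still-open variables, 10 fits only H (and all 7 values in {6, 7, 8, 9, 10, 11, 13} must be used), so H = 10.
Among the 6 still-open variables, 6 fits only C (and all 6 values in {6, 7, 8, 9, 11, 13} must be used), so C = 6.
The 5 still-open variables together cover exactly {7, 8, 9, 11, 13} — 5 values for 5 variables — and 11 appears only in G's list, so G = 11.

11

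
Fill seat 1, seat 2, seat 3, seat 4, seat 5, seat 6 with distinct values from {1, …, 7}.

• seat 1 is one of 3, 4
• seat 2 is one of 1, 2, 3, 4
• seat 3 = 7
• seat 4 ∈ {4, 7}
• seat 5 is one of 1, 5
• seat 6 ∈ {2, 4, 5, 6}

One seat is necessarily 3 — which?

seat 1

seat 3's domain is down to {7}, so seat 3 = 7. Strike 7 from seat 4.
That leaves seat 4 = 4. So seat 1, seat 2, seat 6 can't be 4.
So 3 goes to seat 1.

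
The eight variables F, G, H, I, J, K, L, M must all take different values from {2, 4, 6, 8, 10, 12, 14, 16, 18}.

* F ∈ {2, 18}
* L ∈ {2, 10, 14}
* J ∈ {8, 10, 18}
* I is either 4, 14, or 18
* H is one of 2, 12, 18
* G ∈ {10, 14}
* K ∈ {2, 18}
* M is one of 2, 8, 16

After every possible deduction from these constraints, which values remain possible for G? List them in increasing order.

The 8 variables draw from only 8 values {2, 4, 8, 10, 12, 14, 16, 18}, so each is used; only I can be 4, hence I = 4.
Among the 7 still-open variables, 12 fits only H (and all 7 values in {2, 8, 10, 12, 14, 16, 18} must be used), so H = 12.
The 6 still-open variables together cover exactly {2, 8, 10, 14, 16, 18} — 6 values for 6 variables — and 16 appears only in M's list, so M = 16.
Among the 5 still-open variables, 8 fits only J (and all 5 values in {2, 8, 10, 14, 18} must be used), so J = 8.
F and K between them cover only {2, 18} — a naked pair. Remove those values from L.
No further eliminations apply; G can still be any of 10, 14.

10, 14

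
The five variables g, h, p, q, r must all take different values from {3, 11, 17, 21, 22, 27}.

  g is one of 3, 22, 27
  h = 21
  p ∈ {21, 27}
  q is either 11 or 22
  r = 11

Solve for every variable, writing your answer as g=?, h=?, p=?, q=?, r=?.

h has just one choice, so h = 21. Remove 21 from p.
p has just one choice, so p = 27. Remove 27 from g.
r must be 11 (only option left). Strike 11 from q.
That leaves q = 22. Remove 22 from g.
g's domain is down to {3}, so g = 3.

g=3, h=21, p=27, q=22, r=11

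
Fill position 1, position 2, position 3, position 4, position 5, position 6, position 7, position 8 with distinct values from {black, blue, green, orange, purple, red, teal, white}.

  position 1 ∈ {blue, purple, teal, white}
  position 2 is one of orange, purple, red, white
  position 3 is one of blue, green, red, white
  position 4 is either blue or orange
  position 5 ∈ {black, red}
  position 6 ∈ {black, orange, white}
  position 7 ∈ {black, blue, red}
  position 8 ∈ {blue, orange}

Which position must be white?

position 6

The 8 variables draw from only 8 values {black, blue, green, orange, purple, red, teal, white}, so each is used; only position 3 can be green, hence position 3 = green.
Among the 7 still-open variables, teal fits only position 1 (and all 7 values in {black, blue, orange, purple, red, teal, white} must be used), so position 1 = teal.
Among the 6 still-open variables, purple fits only position 2 (and all 6 values in {black, blue, orange, purple, red, white} must be used), so position 2 = purple.
The 5 still-open variables together cover exactly {black, blue, orange, red, white} — 5 values for 5 variables — and white appears only in position 6's list, so position 6 = white.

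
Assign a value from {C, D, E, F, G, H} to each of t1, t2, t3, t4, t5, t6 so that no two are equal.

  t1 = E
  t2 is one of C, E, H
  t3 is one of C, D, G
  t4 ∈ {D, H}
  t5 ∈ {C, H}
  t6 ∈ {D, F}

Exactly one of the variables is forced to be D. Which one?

t1 has just one choice, so t1 = E. Eliminate E elsewhere: t2.
The 5 still-open variables together cover exactly {C, D, F, G, H} — 5 values for 5 variables — and F appears only in t6's list, so t6 = F.
The 4 still-open variables together cover exactly {C, D, G, H} — 4 values for 4 variables — and G appears only in t3's list, so t3 = G.
Among the 3 still-open variables, D fits only t4 (and all 3 values in {C, D, H} must be used), so t4 = D.

t4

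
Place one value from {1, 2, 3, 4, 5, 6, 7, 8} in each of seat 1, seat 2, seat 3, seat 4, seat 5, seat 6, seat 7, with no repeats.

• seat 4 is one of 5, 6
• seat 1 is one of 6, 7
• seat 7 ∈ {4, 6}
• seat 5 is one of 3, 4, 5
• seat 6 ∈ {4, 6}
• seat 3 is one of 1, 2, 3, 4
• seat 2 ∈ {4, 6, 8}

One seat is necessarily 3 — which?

seat 5

The 2 variables seat 6 and seat 7 are confined to {4, 6}, which locks those values in; drop them from seat 1, seat 2, seat 3, seat 4, seat 5.
That leaves seat 1 = 7.
seat 2 must be 8 (only option left).
That leaves seat 4 = 5. Remove 5 from seat 5.
So 3 goes to seat 5.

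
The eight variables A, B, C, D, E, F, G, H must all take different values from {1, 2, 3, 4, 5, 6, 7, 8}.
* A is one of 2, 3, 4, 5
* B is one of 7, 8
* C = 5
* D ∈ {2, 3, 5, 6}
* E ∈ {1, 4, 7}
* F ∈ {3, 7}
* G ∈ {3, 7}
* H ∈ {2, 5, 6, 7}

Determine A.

4

C's domain is down to {5}, so C = 5. Remove 5 from A, D, H.
The 7 still-open variables together cover exactly {1, 2, 3, 4, 6, 7, 8} — 7 values for 7 variables — and 1 appears only in E's list, so E = 1.
The 6 still-open variables draw from only 6 values {2, 3, 4, 6, 7, 8}, so each is used; only A can be 4, hence A = 4.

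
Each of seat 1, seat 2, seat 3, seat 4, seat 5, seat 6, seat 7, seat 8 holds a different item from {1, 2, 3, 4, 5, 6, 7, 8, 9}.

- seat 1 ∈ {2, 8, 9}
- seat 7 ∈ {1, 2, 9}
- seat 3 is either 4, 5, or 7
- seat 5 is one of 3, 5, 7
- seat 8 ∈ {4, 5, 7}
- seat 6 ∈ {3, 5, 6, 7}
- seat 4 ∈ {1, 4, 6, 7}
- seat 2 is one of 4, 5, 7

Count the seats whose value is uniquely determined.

The 3 variables seat 2, seat 3, seat 8 are confined to {4, 5, 7}, which locks those values in; drop them from seat 4, seat 5, seat 6.
seat 5's domain is down to {3}, so seat 5 = 3. So seat 6 can't be 3.
seat 6 has just one choice, so seat 6 = 6. So seat 4 can't be 6.
That leaves seat 4 = 1. Remove 1 from seat 7.
Determined: seat 4=1, seat 5=3, seat 6=6. The other seats each still have more than one consistent value. That makes 3.

3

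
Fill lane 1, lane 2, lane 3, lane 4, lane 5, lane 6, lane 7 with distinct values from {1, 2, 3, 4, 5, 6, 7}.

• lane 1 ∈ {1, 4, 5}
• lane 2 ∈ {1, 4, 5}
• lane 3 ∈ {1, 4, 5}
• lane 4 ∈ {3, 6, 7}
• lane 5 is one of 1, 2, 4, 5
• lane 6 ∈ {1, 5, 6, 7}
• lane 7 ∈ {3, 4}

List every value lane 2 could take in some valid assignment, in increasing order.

1, 4, 5

The 7 variables draw from only 7 values {1, 2, 3, 4, 5, 6, 7}, so each is used; only lane 5 can be 2, hence lane 5 = 2.
lane 1, lane 2, lane 3 share exactly the 3 values {1, 4, 5}; by pigeonhole those values go to them, so strike 1, 4, 5 from lane 6, lane 7.
That leaves lane 7 = 3. So lane 4 can't be 3.
No further eliminations apply; lane 2 can still be any of 1, 4, 5.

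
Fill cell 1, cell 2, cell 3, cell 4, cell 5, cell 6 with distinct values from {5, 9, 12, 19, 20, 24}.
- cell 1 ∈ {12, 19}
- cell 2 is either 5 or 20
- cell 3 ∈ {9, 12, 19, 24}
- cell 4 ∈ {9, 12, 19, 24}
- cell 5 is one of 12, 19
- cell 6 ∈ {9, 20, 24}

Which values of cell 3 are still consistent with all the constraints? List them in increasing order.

The 6 variables draw from only 6 values {5, 9, 12, 19, 20, 24}, so each is used; only cell 2 can be 5, hence cell 2 = 5.
Among the 5 still-open variables, 20 fits only cell 6 (and all 5 values in {9, 12, 19, 20, 24} must be used), so cell 6 = 20.
The 2 variables cell 1 and cell 5 are confined to {12, 19}, which locks those values in; drop them from cell 3, cell 4.
No further eliminations apply; cell 3 can still be any of 9, 24.

9, 24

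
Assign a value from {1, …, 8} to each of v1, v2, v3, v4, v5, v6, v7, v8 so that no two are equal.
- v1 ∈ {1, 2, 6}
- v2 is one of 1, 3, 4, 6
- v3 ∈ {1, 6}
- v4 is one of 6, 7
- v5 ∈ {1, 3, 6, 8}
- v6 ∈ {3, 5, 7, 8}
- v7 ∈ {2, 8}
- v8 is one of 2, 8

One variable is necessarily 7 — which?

The 8 variables together cover exactly {1, 2, 3, 4, 5, 6, 7, 8} — 8 values for 8 variables — and 4 appears only in v2's list, so v2 = 4.
The 7 still-open variables draw from only 7 values {1, 2, 3, 5, 6, 7, 8}, so each is used; only v6 can be 5, hence v6 = 5.
The 6 still-open variables together cover exactly {1, 2, 3, 6, 7, 8} — 6 values for 6 variables — and 3 appears only in v5's list, so v5 = 3.
The 5 still-open variables together cover exactly {1, 2, 6, 7, 8} — 5 values for 5 variables — and 7 appears only in v4's list, so v4 = 7.

v4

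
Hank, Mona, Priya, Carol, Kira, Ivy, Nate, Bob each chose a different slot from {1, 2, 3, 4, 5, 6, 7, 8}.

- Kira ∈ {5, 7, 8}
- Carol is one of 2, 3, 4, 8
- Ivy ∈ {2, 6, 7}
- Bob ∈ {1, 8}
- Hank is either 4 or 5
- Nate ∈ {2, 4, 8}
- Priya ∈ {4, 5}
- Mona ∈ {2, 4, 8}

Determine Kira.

7

Among the 8 variables, 1 fits only Bob (and all 8 values in {1, 2, 3, 4, 5, 6, 7, 8} must be used), so Bob = 1.
The 7 still-open variables together cover exactly {2, 3, 4, 5, 6, 7, 8} — 7 values for 7 variables — and 3 appears only in Carol's list, so Carol = 3.
The 6 still-open variables draw from only 6 values {2, 4, 5, 6, 7, 8}, so each is used; only Ivy can be 6, hence Ivy = 6.
The 5 still-open variables draw from only 5 values {2, 4, 5, 7, 8}, so each is used; only Kira can be 7, hence Kira = 7.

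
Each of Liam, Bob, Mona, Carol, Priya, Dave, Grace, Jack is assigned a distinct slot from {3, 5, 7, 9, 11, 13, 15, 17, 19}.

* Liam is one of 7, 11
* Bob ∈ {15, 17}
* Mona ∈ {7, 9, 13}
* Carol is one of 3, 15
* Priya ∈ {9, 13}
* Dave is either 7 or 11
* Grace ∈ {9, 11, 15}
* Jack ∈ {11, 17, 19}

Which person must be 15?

Among the 8 variables, 3 fits only Carol (and all 8 values in {3, 7, 9, 11, 13, 15, 17, 19} must be used), so Carol = 3.
The 7 still-open variables together cover exactly {7, 9, 11, 13, 15, 17, 19} — 7 values for 7 variables — and 19 appears only in Jack's list, so Jack = 19.
The 6 still-open variables draw from only 6 values {7, 9, 11, 13, 15, 17}, so each is used; only Bob can be 17, hence Bob = 17.
The 5 still-open variables together cover exactly {7, 9, 11, 13, 15} — 5 values for 5 variables — and 15 appears only in Grace's list, so Grace = 15.

Grace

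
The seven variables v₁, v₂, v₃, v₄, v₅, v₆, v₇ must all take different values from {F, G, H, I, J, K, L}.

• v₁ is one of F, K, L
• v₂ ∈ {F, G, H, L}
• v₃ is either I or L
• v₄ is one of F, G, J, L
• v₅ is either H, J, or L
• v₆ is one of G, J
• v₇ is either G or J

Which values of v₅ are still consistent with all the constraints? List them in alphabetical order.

H, L

Among the 7 variables, I fits only v₃ (and all 7 values in {F, G, H, I, J, K, L} must be used), so v₃ = I.
The 6 still-open variables draw from only 6 values {F, G, H, J, K, L}, so each is used; only v₁ can be K, hence v₁ = K.
v₆ and v₇ share exactly the 2 values {G, J}; by pigeonhole those values go to them, so strike G, J from v₂, v₄, v₅.
No further eliminations apply; v₅ can still be any of H, L.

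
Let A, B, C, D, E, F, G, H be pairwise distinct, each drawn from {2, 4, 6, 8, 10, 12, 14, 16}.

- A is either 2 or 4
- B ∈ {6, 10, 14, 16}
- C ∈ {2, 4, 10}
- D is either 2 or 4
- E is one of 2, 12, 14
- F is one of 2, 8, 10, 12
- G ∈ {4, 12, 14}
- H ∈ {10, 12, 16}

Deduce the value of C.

10

The 8 variables together cover exactly {2, 4, 6, 8, 10, 12, 14, 16} — 8 values for 8 variables — and 6 appears only in B's list, so B = 6.
The 7 still-open variables draw from only 7 values {2, 4, 8, 10, 12, 14, 16}, so each is used; only F can be 8, hence F = 8.
The 6 still-open variables together cover exactly {2, 4, 10, 12, 14, 16} — 6 values for 6 variables — and 16 appears only in H's list, so H = 16.
Among the 5 still-open variables, 10 fits only C (and all 5 values in {2, 4, 10, 12, 14} must be used), so C = 10.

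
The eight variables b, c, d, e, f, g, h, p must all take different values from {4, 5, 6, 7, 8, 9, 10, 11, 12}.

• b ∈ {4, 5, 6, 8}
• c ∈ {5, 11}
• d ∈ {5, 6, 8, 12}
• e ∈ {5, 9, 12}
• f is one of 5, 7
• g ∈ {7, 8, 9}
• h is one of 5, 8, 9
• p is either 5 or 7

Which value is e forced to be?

Among the 8 variables, 4 fits only b (and all 8 values in {4, 5, 6, 7, 8, 9, 11, 12} must be used), so b = 4.
The 7 still-open variables draw from only 7 values {5, 6, 7, 8, 9, 11, 12}, so each is used; only d can be 6, hence d = 6.
Among the 6 still-open variables, 11 fits only c (and all 6 values in {5, 7, 8, 9, 11, 12} must be used), so c = 11.
Among the 5 still-open variables, 12 fits only e (and all 5 values in {5, 7, 8, 9, 12} must be used), so e = 12.

12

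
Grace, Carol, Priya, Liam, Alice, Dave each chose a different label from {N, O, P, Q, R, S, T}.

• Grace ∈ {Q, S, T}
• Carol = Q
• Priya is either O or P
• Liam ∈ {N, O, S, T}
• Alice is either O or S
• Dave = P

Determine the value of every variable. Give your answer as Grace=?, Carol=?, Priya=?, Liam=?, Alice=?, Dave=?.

Grace=T, Carol=Q, Priya=O, Liam=N, Alice=S, Dave=P

Carol's domain is down to {Q}, so Carol = Q. Strike Q from Grace.
Dave must be P (only option left). Strike P from Priya.
That leaves Priya = O. So Liam, Alice can't be O.
Alice must be S (only option left). Strike S from Grace, Liam.
Grace must be T (only option left). Strike T from Liam.
Liam must be N (only option left).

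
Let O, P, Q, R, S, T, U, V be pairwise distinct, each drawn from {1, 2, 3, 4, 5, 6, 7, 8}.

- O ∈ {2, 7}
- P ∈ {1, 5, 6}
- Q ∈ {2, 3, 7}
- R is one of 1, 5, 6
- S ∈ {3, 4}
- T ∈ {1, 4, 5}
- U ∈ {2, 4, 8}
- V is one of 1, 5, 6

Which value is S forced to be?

Among the 8 variables, 8 fits only U (and all 8 values in {1, 2, 3, 4, 5, 6, 7, 8} must be used), so U = 8.
P, R, V share exactly the 3 values {1, 5, 6}; by pigeonhole those values go to them, so strike 1, 5, 6 from T.
T must be 4 (only option left). Strike 4 from S.
So S = 3.

3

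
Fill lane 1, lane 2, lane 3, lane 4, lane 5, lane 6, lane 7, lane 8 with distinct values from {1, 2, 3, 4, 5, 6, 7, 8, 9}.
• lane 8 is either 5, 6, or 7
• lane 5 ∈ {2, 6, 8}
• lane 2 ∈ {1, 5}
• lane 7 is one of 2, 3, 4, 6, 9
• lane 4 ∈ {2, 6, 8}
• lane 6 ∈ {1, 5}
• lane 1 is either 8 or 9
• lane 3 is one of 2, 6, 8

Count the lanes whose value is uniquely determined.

2

lane 2 and lane 6 between them cover only {1, 5} — a naked pair. Remove those values from lane 8.
lane 3, lane 4, lane 5 share exactly the 3 values {2, 6, 8}; by pigeonhole those values go to them, so strike 2, 6, 8 from lane 1, lane 7, lane 8.
lane 1's domain is down to {9}, so lane 1 = 9. Remove 9 from lane 7.
lane 8's domain is down to {7}, so lane 8 = 7.
Determined: lane 1=9, lane 8=7. The other lanes each still have more than one consistent value. That makes 2.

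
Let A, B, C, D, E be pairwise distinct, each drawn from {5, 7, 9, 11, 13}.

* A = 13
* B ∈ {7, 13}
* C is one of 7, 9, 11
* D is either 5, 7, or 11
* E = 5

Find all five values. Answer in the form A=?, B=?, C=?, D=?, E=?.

A's domain is down to {13}, so A = 13. So B can't be 13.
B has just one choice, so B = 7. Strike 7 from C, D.
E's domain is down to {5}, so E = 5. Eliminate 5 elsewhere: D.
D must be 11 (only option left). Remove 11 from C.
C must be 9 (only option left).

A=13, B=7, C=9, D=11, E=5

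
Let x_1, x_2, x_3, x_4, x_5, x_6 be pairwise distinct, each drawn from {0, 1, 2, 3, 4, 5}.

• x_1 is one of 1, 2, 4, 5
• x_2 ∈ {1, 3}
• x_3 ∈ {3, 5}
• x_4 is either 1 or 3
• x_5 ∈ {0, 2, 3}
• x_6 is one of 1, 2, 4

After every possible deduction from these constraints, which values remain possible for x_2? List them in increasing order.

1, 3

The 6 variables together cover exactly {0, 1, 2, 3, 4, 5} — 6 values for 6 variables — and 0 appears only in x_5's list, so x_5 = 0.
The 2 variables x_2 and x_4 are confined to {1, 3}, which locks those values in; drop them from x_1, x_3, x_6.
x_3 has just one choice, so x_3 = 5. Remove 5 from x_1.
No further eliminations apply; x_2 can still be any of 1, 3.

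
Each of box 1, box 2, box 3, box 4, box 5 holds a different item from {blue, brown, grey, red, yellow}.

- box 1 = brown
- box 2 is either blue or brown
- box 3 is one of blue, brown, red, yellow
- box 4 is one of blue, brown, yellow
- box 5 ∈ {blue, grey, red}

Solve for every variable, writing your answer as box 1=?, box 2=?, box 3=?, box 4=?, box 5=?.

box 1=brown, box 2=blue, box 3=red, box 4=yellow, box 5=grey

box 1 has just one choice, so box 1 = brown. Strike brown from box 2, box 3, box 4.
That leaves box 2 = blue. Strike blue from box 3, box 4, box 5.
That leaves box 4 = yellow. Remove yellow from box 3.
That leaves box 3 = red. So box 5 can't be red.
That leaves box 5 = grey.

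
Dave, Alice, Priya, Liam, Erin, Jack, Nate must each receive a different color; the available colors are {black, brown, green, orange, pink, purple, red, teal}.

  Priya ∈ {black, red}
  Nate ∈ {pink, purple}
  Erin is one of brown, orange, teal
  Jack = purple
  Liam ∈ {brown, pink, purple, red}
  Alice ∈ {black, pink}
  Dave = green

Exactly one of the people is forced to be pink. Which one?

Nate

Dave's domain is down to {green}, so Dave = green.
That leaves Jack = purple. Eliminate purple elsewhere: Liam, Nate.
So pink goes to Nate.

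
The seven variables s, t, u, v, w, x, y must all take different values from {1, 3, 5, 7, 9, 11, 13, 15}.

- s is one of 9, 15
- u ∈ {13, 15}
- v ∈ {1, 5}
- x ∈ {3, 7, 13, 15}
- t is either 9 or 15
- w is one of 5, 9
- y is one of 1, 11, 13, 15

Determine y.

11

s and t share exactly the 2 values {9, 15}; by pigeonhole those values go to them, so strike 9, 15 from u, w, x, y.
That leaves u = 13. Eliminate 13 elsewhere: x, y.
w must be 5 (only option left). Strike 5 from v.
v has just one choice, so v = 1. Strike 1 from y.
So y = 11.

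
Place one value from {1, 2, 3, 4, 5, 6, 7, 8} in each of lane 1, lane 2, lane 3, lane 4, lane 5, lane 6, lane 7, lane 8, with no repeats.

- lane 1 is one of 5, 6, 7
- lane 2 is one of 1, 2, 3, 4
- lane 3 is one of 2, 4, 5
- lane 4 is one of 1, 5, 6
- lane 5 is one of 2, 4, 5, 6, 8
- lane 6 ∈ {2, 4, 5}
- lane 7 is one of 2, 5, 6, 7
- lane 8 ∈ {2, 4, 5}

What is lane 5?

The 8 variables draw from only 8 values {1, 2, 3, 4, 5, 6, 7, 8}, so each is used; only lane 2 can be 3, hence lane 2 = 3.
The 7 still-open variables draw from only 7 values {1, 2, 4, 5, 6, 7, 8}, so each is used; only lane 4 can be 1, hence lane 4 = 1.
The 6 still-open variables together cover exactly {2, 4, 5, 6, 7, 8} — 6 values for 6 variables — and 8 appears only in lane 5's list, so lane 5 = 8.

8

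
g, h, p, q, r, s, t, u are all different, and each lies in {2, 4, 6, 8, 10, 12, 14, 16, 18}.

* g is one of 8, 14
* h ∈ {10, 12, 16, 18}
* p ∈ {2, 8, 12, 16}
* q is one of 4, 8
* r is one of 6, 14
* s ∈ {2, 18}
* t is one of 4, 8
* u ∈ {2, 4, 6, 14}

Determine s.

q and t between them cover only {4, 8} — a naked pair. Remove those values from g, p, u.
g has just one choice, so g = 14. Eliminate 14 elsewhere: r, u.
r has just one choice, so r = 6. Eliminate 6 elsewhere: u.
u must be 2 (only option left). Eliminate 2 elsewhere: p, s.
So s = 18.

18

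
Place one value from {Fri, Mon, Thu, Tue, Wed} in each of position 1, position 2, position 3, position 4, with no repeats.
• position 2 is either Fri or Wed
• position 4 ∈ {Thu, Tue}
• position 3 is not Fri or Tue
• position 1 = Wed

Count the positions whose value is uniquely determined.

2

position 1 has just one choice, so position 1 = Wed. Remove Wed from position 2, position 3.
That leaves position 2 = Fri.
Determined: position 1=Wed, position 2=Fri. The other positions each still have more than one consistent value. That makes 2.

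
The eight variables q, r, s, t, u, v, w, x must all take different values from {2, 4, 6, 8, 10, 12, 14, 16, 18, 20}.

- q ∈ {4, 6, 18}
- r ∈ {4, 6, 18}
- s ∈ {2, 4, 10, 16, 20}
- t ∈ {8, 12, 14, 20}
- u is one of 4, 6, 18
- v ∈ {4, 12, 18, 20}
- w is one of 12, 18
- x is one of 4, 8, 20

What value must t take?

The 3 variables q, r, u are confined to {4, 6, 18}, which locks those values in; drop them from s, v, w, x.
w's domain is down to {12}, so w = 12. Remove 12 from t, v.
v must be 20 (only option left). Remove 20 from s, t, x.
x has just one choice, so x = 8. Remove 8 from t.
So t = 14.

14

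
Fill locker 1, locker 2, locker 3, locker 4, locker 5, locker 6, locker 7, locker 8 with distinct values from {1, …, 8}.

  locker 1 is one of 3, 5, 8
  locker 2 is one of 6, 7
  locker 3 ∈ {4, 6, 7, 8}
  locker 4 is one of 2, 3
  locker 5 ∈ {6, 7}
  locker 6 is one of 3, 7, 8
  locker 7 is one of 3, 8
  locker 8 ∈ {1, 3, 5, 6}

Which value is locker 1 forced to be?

5

The 8 variables together cover exactly {1, 2, 3, 4, 5, 6, 7, 8} — 8 values for 8 variables — and 1 appears only in locker 8's list, so locker 8 = 1.
The 7 still-open variables draw from only 7 values {2, 3, 4, 5, 6, 7, 8}, so each is used; only locker 4 can be 2, hence locker 4 = 2.
Among the 6 still-open variables, 4 fits only locker 3 (and all 6 values in {3, 4, 5, 6, 7, 8} must be used), so locker 3 = 4.
The 5 still-open variables together cover exactly {3, 5, 6, 7, 8} — 5 values for 5 variables — and 5 appears only in locker 1's list, so locker 1 = 5.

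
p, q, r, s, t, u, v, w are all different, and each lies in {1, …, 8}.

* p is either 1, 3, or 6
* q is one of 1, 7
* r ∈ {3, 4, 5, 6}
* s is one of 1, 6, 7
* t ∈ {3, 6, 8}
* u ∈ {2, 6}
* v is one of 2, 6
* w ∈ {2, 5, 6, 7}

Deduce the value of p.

Among the 8 variables, 4 fits only r (and all 8 values in {1, 2, 3, 4, 5, 6, 7, 8} must be used), so r = 4.
The 7 still-open variables draw from only 7 values {1, 2, 3, 5, 6, 7, 8}, so each is used; only w can be 5, hence w = 5.
The 6 still-open variables together cover exactly {1, 2, 3, 6, 7, 8} — 6 values for 6 variables — and 8 appears only in t's list, so t = 8.
The 5 still-open variables draw from only 5 values {1, 2, 3, 6, 7}, so each is used; only p can be 3, hence p = 3.

3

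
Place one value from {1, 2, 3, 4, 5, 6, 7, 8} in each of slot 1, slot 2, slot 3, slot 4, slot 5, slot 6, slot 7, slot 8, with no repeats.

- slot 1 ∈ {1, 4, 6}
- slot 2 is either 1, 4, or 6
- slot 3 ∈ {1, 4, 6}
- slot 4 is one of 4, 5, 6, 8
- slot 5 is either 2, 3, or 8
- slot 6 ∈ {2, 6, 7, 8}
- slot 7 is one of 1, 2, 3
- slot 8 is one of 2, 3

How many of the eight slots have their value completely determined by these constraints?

Among the 8 variables, 5 fits only slot 4 (and all 8 values in {1, 2, 3, 4, 5, 6, 7, 8} must be used), so slot 4 = 5.
The 7 still-open variables draw from only 7 values {1, 2, 3, 4, 6, 7, 8}, so each is used; only slot 6 can be 7, hence slot 6 = 7.
The 6 still-open variables together cover exactly {1, 2, 3, 4, 6, 8} — 6 values for 6 variables — and 8 appears only in slot 5's list, so slot 5 = 8.
slot 1, slot 2, slot 3 share exactly the 3 values {1, 4, 6}; by pigeonhole those values go to them, so strike 1, 4, 6 from slot 7.
Determined: slot 4=5, slot 5=8, slot 6=7. The other slots each still have more than one consistent value. That makes 3.

3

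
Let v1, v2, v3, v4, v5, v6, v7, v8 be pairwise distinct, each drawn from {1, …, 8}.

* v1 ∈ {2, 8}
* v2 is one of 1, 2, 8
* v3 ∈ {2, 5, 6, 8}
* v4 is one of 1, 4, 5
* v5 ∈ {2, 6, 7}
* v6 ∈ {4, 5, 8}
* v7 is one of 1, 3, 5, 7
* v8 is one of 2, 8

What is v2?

The 8 variables together cover exactly {1, 2, 3, 4, 5, 6, 7, 8} — 8 values for 8 variables — and 3 appears only in v7's list, so v7 = 3.
The 7 still-open variables together cover exactly {1, 2, 4, 5, 6, 7, 8} — 7 values for 7 variables — and 7 appears only in v5's list, so v5 = 7.
Among the 6 still-open variables, 6 fits only v3 (and all 6 values in {1, 2, 4, 5, 6, 8} must be used), so v3 = 6.
v1 and v8 between them cover only {2, 8} — a naked pair. Remove those values from v2, v6.
So v2 = 1.

1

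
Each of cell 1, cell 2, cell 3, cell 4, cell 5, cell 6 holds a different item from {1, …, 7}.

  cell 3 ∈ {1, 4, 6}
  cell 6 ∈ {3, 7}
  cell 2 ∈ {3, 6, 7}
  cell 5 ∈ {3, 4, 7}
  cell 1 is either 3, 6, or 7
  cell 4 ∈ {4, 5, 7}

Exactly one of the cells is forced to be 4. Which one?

The 6 variables together cover exactly {1, 3, 4, 5, 6, 7} — 6 values for 6 variables — and 1 appears only in cell 3's list, so cell 3 = 1.
The 5 still-open variables draw from only 5 values {3, 4, 5, 6, 7}, so each is used; only cell 4 can be 5, hence cell 4 = 5.
Among the 4 still-open variables, 4 fits only cell 5 (and all 4 values in {3, 4, 6, 7} must be used), so cell 5 = 4.

cell 5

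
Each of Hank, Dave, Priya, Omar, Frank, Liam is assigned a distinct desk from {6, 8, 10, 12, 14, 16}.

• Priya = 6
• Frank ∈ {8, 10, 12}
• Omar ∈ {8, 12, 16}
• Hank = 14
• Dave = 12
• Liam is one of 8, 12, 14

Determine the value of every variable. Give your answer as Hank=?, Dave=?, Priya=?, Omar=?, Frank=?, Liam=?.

Hank must be 14 (only option left). Eliminate 14 elsewhere: Liam.
Dave must be 12 (only option left). Remove 12 from Omar, Frank, Liam.
Priya's domain is down to {6}, so Priya = 6.
Liam must be 8 (only option left). So Omar, Frank can't be 8.
Omar's domain is down to {16}, so Omar = 16.
Frank's domain is down to {10}, so Frank = 10.

Hank=14, Dave=12, Priya=6, Omar=16, Frank=10, Liam=8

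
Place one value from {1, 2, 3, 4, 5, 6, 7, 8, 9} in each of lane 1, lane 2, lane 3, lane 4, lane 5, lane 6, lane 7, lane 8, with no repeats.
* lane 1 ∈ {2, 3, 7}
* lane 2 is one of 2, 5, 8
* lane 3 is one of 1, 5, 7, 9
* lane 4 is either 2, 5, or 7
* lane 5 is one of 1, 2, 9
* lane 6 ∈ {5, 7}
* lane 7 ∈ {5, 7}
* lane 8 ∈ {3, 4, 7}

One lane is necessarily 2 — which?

Among the 8 variables, 4 fits only lane 8 (and all 8 values in {1, 2, 3, 4, 5, 7, 8, 9} must be used), so lane 8 = 4.
The 7 still-open variables together cover exactly {1, 2, 3, 5, 7, 8, 9} — 7 values for 7 variables — and 3 appears only in lane 1's list, so lane 1 = 3.
The 6 still-open variables together cover exactly {1, 2, 5, 7, 8, 9} — 6 values for 6 variables — and 8 appears only in lane 2's list, so lane 2 = 8.
lane 6 and lane 7 between them cover only {5, 7} — a naked pair. Remove those values from lane 3, lane 4.
So 2 goes to lane 4.

lane 4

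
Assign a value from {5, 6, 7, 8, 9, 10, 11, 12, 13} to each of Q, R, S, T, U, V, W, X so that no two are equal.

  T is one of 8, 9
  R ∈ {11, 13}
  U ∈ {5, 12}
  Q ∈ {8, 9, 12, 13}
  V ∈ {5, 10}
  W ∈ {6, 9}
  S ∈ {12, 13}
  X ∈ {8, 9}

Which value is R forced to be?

Among the 8 variables, 6 fits only W (and all 8 values in {5, 6, 8, 9, 10, 11, 12, 13} must be used), so W = 6.
Among the 7 still-open variables, 10 fits only V (and all 7 values in {5, 8, 9, 10, 11, 12, 13} must be used), so V = 10.
Among the 6 still-open variables, 5 fits only U (and all 6 values in {5, 8, 9, 11, 12, 13} must be used), so U = 5.
The 5 still-open variables together cover exactly {8, 9, 11, 12, 13} — 5 values for 5 variables — and 11 appears only in R's list, so R = 11.

11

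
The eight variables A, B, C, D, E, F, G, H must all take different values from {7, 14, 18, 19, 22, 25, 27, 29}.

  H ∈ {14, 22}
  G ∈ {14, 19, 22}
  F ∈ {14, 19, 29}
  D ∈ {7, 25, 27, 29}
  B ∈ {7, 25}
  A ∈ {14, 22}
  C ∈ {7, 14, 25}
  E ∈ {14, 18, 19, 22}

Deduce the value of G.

The 8 variables draw from only 8 values {7, 14, 18, 19, 22, 25, 27, 29}, so each is used; only E can be 18, hence E = 18.
Among the 7 still-open variables, 27 fits only D (and all 7 values in {7, 14, 19, 22, 25, 27, 29} must be used), so D = 27.
The 6 still-open variables draw from only 6 values {7, 14, 19, 22, 25, 29}, so each is used; only F can be 29, hence F = 29.
The 5 still-open variables draw from only 5 values {7, 14, 19, 22, 25}, so each is used; only G can be 19, hence G = 19.

19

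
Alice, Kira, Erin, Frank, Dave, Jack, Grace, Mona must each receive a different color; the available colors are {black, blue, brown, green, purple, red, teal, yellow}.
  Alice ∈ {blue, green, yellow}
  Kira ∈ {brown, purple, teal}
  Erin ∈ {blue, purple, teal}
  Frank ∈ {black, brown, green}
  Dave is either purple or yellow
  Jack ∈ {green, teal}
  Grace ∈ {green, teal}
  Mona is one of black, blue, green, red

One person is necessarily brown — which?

The 8 variables together cover exactly {black, blue, brown, green, purple, red, teal, yellow} — 8 values for 8 variables — and red appears only in Mona's list, so Mona = red.
The 7 still-open variables draw from only 7 values {black, blue, brown, green, purple, teal, yellow}, so each is used; only Frank can be black, hence Frank = black.
The 6 still-open variables together cover exactly {blue, brown, green, purple, teal, yellow} — 6 values for 6 variables — and brown appears only in Kira's list, so Kira = brown.

Kira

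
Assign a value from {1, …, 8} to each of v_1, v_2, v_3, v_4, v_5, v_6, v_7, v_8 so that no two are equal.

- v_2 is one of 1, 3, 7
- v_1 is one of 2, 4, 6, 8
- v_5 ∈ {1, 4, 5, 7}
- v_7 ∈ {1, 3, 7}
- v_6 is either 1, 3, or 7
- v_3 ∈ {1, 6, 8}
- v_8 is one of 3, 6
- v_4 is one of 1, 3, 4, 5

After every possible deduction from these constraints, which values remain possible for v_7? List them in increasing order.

Among the 8 variables, 2 fits only v_1 (and all 8 values in {1, 2, 3, 4, 5, 6, 7, 8} must be used), so v_1 = 2.
The 7 still-open variables draw from only 7 values {1, 3, 4, 5, 6, 7, 8}, so each is used; only v_3 can be 8, hence v_3 = 8.
The 6 still-open variables draw from only 6 values {1, 3, 4, 5, 6, 7}, so each is used; only v_8 can be 6, hence v_8 = 6.
The 3 variables v_2, v_6, v_7 are confined to {1, 3, 7}, which locks those values in; drop them from v_4, v_5.
No further eliminations apply; v_7 can still be any of 1, 3, 7.

1, 3, 7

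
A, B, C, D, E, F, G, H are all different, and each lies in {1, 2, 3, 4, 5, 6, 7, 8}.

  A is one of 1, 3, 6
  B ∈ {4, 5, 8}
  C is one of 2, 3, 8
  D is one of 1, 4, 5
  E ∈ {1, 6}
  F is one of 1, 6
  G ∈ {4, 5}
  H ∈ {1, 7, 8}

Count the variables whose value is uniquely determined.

The 8 variables together cover exactly {1, 2, 3, 4, 5, 6, 7, 8} — 8 values for 8 variables — and 2 appears only in C's list, so C = 2.
Among the 7 still-open variables, 3 fits only A (and all 7 values in {1, 3, 4, 5, 6, 7, 8} must be used), so A = 3.
The 6 still-open variables together cover exactly {1, 4, 5, 6, 7, 8} — 6 values for 6 variables — and 7 appears only in H's list, so H = 7.
The 5 still-open variables together cover exactly {1, 4, 5, 6, 8} — 5 values for 5 variables — and 8 appears only in B's list, so B = 8.
E and F between them cover only {1, 6} — a naked pair. Remove those values from D.
Determined: A=3, B=8, C=2, H=7. The other variables each still have more than one consistent value. That makes 4.

4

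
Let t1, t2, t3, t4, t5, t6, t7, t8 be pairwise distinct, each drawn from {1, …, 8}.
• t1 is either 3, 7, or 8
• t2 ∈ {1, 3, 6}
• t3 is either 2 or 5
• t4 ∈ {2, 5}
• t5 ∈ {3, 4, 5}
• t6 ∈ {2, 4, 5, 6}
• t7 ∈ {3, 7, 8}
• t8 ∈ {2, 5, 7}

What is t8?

The 8 variables together cover exactly {1, 2, 3, 4, 5, 6, 7, 8} — 8 values for 8 variables — and 1 appears only in t2's list, so t2 = 1.
The 7 still-open variables together cover exactly {2, 3, 4, 5, 6, 7, 8} — 7 values for 7 variables — and 6 appears only in t6's list, so t6 = 6.
The 6 still-open variables draw from only 6 values {2, 3, 4, 5, 7, 8}, so each is used; only t5 can be 4, hence t5 = 4.
t3 and t4 share exactly the 2 values {2, 5}; by pigeonhole those values go to them, so strike 2, 5 from t8.
So t8 = 7.

7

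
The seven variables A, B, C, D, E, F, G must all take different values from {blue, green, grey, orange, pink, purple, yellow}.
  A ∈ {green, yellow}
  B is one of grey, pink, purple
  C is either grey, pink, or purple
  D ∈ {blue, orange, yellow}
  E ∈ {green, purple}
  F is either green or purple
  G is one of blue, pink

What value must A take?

yellow

Among the 7 variables, orange fits only D (and all 7 values in {blue, green, grey, orange, pink, purple, yellow} must be used), so D = orange.
The 6 still-open variables draw from only 6 values {blue, green, grey, pink, purple, yellow}, so each is used; only G can be blue, hence G = blue.
Among the 5 still-open variables, yellow fits only A (and all 5 values in {green, grey, pink, purple, yellow} must be used), so A = yellow.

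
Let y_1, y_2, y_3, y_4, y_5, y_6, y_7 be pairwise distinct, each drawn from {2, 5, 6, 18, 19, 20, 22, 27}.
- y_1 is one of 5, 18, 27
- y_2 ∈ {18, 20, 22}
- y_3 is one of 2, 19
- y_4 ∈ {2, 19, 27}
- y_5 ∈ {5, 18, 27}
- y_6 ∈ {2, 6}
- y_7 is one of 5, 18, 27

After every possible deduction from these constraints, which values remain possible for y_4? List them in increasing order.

y_1, y_5, y_7 between them cover only {5, 18, 27} — a naked triple. Remove those values from y_2, y_4.
y_3 and y_4 share exactly the 2 values {2, 19}; by pigeonhole those values go to them, so strike 2, 19 from y_6.
y_6's domain is down to {6}, so y_6 = 6.
No further eliminations apply; y_4 can still be any of 2, 19.

2, 19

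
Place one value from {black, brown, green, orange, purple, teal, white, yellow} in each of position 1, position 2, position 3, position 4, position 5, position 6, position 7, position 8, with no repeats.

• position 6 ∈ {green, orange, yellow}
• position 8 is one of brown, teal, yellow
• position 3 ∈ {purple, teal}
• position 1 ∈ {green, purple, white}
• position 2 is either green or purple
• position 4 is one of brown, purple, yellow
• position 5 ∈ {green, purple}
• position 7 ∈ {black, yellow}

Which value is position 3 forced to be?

The 8 variables together cover exactly {black, brown, green, orange, purple, teal, white, yellow} — 8 values for 8 variables — and black appears only in position 7's list, so position 7 = black.
Among the 7 still-open variables, orange fits only position 6 (and all 7 values in {brown, green, orange, purple, teal, white, yellow} must be used), so position 6 = orange.
The 6 still-open variables together cover exactly {brown, green, purple, teal, white, yellow} — 6 values for 6 variables — and white appears only in position 1's list, so position 1 = white.
position 2 and position 5 share exactly the 2 values {green, purple}; by pigeonhole those values go to them, so strike green, purple from position 3, position 4.
So position 3 = teal.

teal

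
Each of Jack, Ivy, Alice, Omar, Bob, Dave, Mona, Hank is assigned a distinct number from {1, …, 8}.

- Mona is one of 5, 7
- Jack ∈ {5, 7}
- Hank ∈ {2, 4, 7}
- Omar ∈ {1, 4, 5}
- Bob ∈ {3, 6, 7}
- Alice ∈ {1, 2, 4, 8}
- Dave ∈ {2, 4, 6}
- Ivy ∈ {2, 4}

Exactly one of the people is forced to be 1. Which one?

The 8 variables together cover exactly {1, 2, 3, 4, 5, 6, 7, 8} — 8 values for 8 variables — and 3 appears only in Bob's list, so Bob = 3.
The 7 still-open variables together cover exactly {1, 2, 4, 5, 6, 7, 8} — 7 values for 7 variables — and 6 appears only in Dave's list, so Dave = 6.
The 6 still-open variables draw from only 6 values {1, 2, 4, 5, 7, 8}, so each is used; only Alice can be 8, hence Alice = 8.
The 5 still-open variables together cover exactly {1, 2, 4, 5, 7} — 5 values for 5 variables — and 1 appears only in Omar's list, so Omar = 1.

Omar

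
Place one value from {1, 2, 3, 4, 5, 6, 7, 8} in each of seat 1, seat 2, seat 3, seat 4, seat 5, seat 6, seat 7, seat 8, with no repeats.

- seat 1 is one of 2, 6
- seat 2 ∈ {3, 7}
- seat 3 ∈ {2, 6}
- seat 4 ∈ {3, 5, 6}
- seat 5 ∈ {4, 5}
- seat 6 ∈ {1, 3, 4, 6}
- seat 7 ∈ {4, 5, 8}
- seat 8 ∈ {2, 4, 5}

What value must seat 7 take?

The 8 variables draw from only 8 values {1, 2, 3, 4, 5, 6, 7, 8}, so each is used; only seat 6 can be 1, hence seat 6 = 1.
Among the 7 still-open variables, 7 fits only seat 2 (and all 7 values in {2, 3, 4, 5, 6, 7, 8} must be used), so seat 2 = 7.
Among the 6 still-open variables, 3 fits only seat 4 (and all 6 values in {2, 3, 4, 5, 6, 8} must be used), so seat 4 = 3.
Among the 5 still-open variables, 8 fits only seat 7 (and all 5 values in {2, 4, 5, 6, 8} must be used), so seat 7 = 8.

8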